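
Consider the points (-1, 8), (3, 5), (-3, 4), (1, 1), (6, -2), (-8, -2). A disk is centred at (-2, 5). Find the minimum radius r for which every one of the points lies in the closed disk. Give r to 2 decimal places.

10.63

The required radius is the distance from (-2, 5) to the farthest point.
Squared distances: 10, 25, 2, 25, 113, 85.
Maximum is 113, attained at (6, -2).
r = √113 ≈ 10.63.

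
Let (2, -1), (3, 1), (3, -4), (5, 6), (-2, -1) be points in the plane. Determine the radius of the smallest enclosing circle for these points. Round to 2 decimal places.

A smallest enclosing disk is always determined by at most three of the input points on its boundary.
The minimum enclosing circle is determined by three boundary points: (3, -4), (5, 6), (-2, -1).
Their circumcentre is (2.75, 1.25) with r² = 27.625.
The farthest remaining point (2, -1) is at distance² 5.625 ≤ 27.625.
r = √(27.625) ≈ 5.26.

5.26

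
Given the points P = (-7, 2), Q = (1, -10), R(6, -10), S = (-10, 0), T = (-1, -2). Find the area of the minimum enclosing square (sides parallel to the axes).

The bounding box has width 16 and height 12.
An axis-aligned square enclosing the set must have side ≥ max(width, height).
So the minimum side is max(16, 12) = 16.
Area = 16² = 256.

256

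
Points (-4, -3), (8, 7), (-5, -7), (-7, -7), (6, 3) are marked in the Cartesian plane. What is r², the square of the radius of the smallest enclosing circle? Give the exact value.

105.25

A smallest enclosing disk is always determined by at most three of the input points on its boundary.
The farthest pair is (8, 7)–(-7, -7) with squared distance 421. The circle on this segment as diameter has centre (0.5, 0) and r² = 421/4 = 105.25.
Check (-4, -3): distance² to centre = 29.25 ≤ 105.25, so it lies inside.
All remaining points lie in this disk, and no smaller disk contains both endpoints, so this is the minimum enclosing circle.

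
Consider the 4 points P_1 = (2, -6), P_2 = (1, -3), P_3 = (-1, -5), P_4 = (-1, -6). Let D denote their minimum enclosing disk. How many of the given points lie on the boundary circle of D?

3

The minimum enclosing circle of a finite set is fixed by two of the points (as a diameter) or three (as a circumcircle).
The minimum enclosing circle is determined by three boundary points: P_1, P_2, P_4.
Their circumcentre is (0.5, -29/6) with r² = 65/18.
The farthest remaining point P_3 is at distance² 41/18 ≤ 65/18.
The points at distance exactly r from the centre are P_1, P_2, P_4 — 3 points.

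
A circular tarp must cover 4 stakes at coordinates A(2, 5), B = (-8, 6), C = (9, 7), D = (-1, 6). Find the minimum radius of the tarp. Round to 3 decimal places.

8.515

The farthest pair is B–C with squared distance 290. The circle on this segment as diameter has centre (0.5, 6.5) and r² = 290/4 = 72.5.
Check A: distance² to centre = 4.5 ≤ 72.5, so it lies inside.
All remaining points lie in this disk, and no smaller disk contains both endpoints, so this is the minimum enclosing circle.
r = √(72.5) ≈ 8.515.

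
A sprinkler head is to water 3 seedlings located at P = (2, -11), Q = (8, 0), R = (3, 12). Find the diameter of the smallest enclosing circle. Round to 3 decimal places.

Side lengths²: PQ² = 157, PR² = 530, QR² = 169.
Since PR² = 530 ≥ 169 + 157 = 326, the angle opposite PR is not acute, so the smallest enclosing circle has PR as diameter.
Centre = midpoint of PR = (2.5, 0.5), r² = 530/4 = 132.5.
Diameter = 2r = 2√(132.5) ≈ 23.022.

23.022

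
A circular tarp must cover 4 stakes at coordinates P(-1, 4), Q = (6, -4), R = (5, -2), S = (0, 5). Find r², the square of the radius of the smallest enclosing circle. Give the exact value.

The farthest pair is Q–S with squared distance 117. The circle on this segment as diameter has centre (3, 0.5) and r² = 117/4 = 29.25.
Check P: distance² to centre = 28.25 ≤ 29.25, so it lies inside.
All remaining points lie in this disk, and no smaller disk contains both endpoints, so this is the minimum enclosing circle.

29.25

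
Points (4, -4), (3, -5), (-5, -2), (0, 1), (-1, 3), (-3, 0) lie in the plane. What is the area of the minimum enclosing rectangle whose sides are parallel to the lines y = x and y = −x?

54

In coordinates u = x + y, v = x − y the rectangle is axis-aligned; the map (x,y)→(u,v) scales areas by 2.
u-values: 0, -2, -7, 1, 2, -3; range = 2 − (-7) = 9.
v-values: 8, 8, -3, -1, -4, -3; range = 8 − (-4) = 12.
Area = (9 × 12) / 2 = 54.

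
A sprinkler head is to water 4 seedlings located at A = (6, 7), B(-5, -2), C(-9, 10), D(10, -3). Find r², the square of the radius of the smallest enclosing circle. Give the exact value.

The minimum enclosing circle of a finite set is fixed by two of the points (as a diameter) or three (as a circumcircle).
The farthest pair is C–D with squared distance 530. The circle on this segment as diameter has centre (0.5, 3.5) and r² = 530/4 = 132.5.
Check A: distance² to centre = 42.5 ≤ 132.5, so it lies inside.
All remaining points lie in this disk, and no smaller disk contains both endpoints, so this is the minimum enclosing circle.

132.5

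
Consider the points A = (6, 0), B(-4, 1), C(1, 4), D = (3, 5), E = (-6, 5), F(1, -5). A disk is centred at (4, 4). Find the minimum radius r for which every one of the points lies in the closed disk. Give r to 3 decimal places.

The required radius is the distance from (4, 4) to the farthest point.
Squared distances: 20, 73, 9, 2, 101, 90.
Maximum is 101, attained at E.
r = √101 ≈ 10.050.

10.050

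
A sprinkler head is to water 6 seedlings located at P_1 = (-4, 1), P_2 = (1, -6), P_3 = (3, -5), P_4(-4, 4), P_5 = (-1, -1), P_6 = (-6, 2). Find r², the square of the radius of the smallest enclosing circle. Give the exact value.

The minimum enclosing circle of a finite set is fixed by two of the points (as a diameter) or three (as a circumcircle).
The minimum enclosing circle is determined by three boundary points: P_3, P_4, P_6.
Their circumcentre is (-1.0625, -0.9375) with r² = 33.0078125.
The farthest remaining point P_2 is at distance² 29.8828125 ≤ 33.0078125.

33.0078125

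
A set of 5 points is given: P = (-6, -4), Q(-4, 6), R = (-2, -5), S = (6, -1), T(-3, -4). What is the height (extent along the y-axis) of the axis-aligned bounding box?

max y = 6, min y = -5, so height = 11.

11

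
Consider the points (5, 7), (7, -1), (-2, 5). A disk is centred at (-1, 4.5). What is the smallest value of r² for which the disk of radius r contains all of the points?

The required radius is the distance from (-1, 4.5) to the farthest point.
Squared distances: 42.25, 94.25, 1.25.
Maximum is 94.25, attained at (7, -1).

94.25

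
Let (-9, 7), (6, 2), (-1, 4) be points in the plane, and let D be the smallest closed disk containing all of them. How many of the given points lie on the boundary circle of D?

2

Call the three points A, B, C in the order given.
Side lengths²: AB² = 250, AC² = 73, BC² = 53.
Since AB² = 250 ≥ 73 + 53 = 126, the angle opposite AB is not acute, so the smallest enclosing circle has AB as diameter.
Centre = midpoint of AB = (-1.5, 4.5), r² = 250/4 = 62.5.
The points at distance exactly r from the centre are (-9, 7), (6, 2) — 2 points.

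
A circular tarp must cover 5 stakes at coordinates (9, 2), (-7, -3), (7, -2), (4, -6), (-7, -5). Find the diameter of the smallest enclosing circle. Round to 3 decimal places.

17.464

The farthest pair is (9, 2)–(-7, -5) with squared distance 305. The circle on this segment as diameter has centre (1, -1.5) and r² = 305/4 = 76.25.
Check (-7, -3): distance² to centre = 66.25 ≤ 76.25, so it lies inside.
All remaining points lie in this disk, and no smaller disk contains both endpoints, so this is the minimum enclosing circle.
Diameter = 2r = 2√(76.25) ≈ 17.464.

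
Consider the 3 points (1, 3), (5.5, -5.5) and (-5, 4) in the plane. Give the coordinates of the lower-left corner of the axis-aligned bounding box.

x-range [-5, 5.5], y-range [-5.5, 4].
The lower-left corner is (-5, -5.5).

(-5, -5.5)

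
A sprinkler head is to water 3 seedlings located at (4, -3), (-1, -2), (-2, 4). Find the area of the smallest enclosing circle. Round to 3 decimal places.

Call the three points A, B, C in the order given.
Side lengths²: AB² = 26, AC² = 85, BC² = 37.
Since AC² = 85 ≥ 37 + 26 = 63, the angle opposite AC is not acute, so the smallest enclosing circle has AC as diameter.
Centre = midpoint of AC = (1, 0.5), r² = 85/4 = 21.25.
Area = π·r² = π·21.25 ≈ 66.759.

66.759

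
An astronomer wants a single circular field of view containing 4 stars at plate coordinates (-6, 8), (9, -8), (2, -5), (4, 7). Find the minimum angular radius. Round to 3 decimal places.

10.966

A smallest enclosing disk is always determined by at most three of the input points on its boundary.
The farthest pair is (-6, 8)–(9, -8) with squared distance 481. The circle on this segment as diameter has centre (1.5, 0) and r² = 481/4 = 120.25.
Check (2, -5): distance² to centre = 25.25 ≤ 120.25, so it lies inside.
All remaining points lie in this disk, and no smaller disk contains both endpoints, so this is the minimum enclosing circle.
r = √(120.25) ≈ 10.966.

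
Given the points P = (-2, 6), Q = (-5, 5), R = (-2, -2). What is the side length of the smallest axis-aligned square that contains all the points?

The bounding box has width 3 and height 8.
An axis-aligned square enclosing the set must have side ≥ max(width, height).
So the minimum side is max(3, 8) = 8.

8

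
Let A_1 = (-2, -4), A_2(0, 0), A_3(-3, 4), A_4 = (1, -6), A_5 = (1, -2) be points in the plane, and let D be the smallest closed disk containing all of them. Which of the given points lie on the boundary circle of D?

A_3, A_4

The farthest pair is A_3–A_4 with squared distance 116. The circle on this segment as diameter has centre (-1, -1) and r² = 116/4 = 29.
Check A_1: distance² to centre = 10 ≤ 29, so it lies inside.
All remaining points lie in this disk, and no smaller disk contains both endpoints, so this is the minimum enclosing circle.
The points at distance exactly r from the centre are A_3, A_4 — 2 points.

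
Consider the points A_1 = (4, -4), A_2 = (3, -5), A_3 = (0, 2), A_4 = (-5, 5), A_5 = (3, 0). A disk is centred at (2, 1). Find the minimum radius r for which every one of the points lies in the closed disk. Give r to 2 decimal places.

The required radius is the distance from (2, 1) to the farthest point.
Squared distances: 29, 37, 5, 65, 2.
Maximum is 65, attained at A_4.
r = √65 ≈ 8.06.

8.06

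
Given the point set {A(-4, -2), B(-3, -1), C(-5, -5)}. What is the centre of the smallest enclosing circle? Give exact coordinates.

(-4, -3)

Side lengths²: AB² = 2, AC² = 10, BC² = 20.
Since BC² = 20 ≥ 10 + 2 = 12, the angle opposite BC is not acute, so the smallest enclosing circle has BC as diameter.
Centre = midpoint of BC = (-4, -3), r² = 20/4 = 5.
Centre = (-4, -3).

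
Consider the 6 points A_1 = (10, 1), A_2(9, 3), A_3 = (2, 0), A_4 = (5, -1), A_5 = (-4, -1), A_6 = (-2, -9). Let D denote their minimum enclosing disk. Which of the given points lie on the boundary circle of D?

A_2, A_6

A smallest enclosing disk is always determined by at most three of the input points on its boundary.
The farthest pair is A_2–A_6 with squared distance 265. The circle on this segment as diameter has centre (3.5, -3) and r² = 265/4 = 66.25.
Check A_1: distance² to centre = 58.25 ≤ 66.25, so it lies inside.
All remaining points lie in this disk, and no smaller disk contains both endpoints, so this is the minimum enclosing circle.
The points at distance exactly r from the centre are A_2, A_6 — 2 points.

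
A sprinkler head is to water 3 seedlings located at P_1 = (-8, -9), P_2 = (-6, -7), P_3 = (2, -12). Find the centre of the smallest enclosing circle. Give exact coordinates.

Side lengths²: P_1P_2² = 8, P_1P_3² = 109, P_2P_3² = 89.
Since P_1P_3² = 109 ≥ 89 + 8 = 97, the angle opposite P_1P_3 is not acute, so the smallest enclosing circle has P_1P_3 as diameter.
Centre = midpoint of P_1P_3 = (-3, -10.5), r² = 109/4 = 27.25.
Centre = (-3, -10.5).

(-3, -10.5)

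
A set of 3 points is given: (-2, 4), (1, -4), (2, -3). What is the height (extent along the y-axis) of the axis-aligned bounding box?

max y = 4, min y = -4, so height = 8.

8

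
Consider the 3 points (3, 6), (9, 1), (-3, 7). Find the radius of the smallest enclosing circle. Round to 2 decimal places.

6.71

Call the three points A, B, C in the order given.
Side lengths²: AB² = 61, AC² = 37, BC² = 180.
Since BC² = 180 ≥ 61 + 37 = 98, the angle opposite BC is not acute, so the smallest enclosing circle has BC as diameter.
Centre = midpoint of BC = (3, 4), r² = 180/4 = 45.
r = √45 ≈ 6.71.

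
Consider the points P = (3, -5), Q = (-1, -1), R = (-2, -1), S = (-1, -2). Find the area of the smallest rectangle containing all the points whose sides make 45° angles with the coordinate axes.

4.5

In coordinates u = x + y, v = x − y the rectangle is axis-aligned; the map (x,y)→(u,v) scales areas by 2.
u-values: -2, -2, -3, -3; range = -2 − (-3) = 1.
v-values: 8, 0, -1, 1; range = 8 − (-1) = 9.
Area = (1 × 9) / 2 = 4.5.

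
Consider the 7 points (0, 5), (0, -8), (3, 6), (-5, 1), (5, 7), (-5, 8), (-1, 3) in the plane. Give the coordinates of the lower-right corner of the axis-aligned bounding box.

x-range [-5, 5], y-range [-8, 8].
The lower-right corner is (5, -8).

(5, -8)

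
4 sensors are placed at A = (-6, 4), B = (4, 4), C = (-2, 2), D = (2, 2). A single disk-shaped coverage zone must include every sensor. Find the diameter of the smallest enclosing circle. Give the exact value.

By Welzl's lemma the MEC is supported by two points (diametrically opposite) or three points (on a circumcircle).
The farthest pair is A–B with squared distance 100. The circle on this segment as diameter has centre (-1, 4) and r² = 100/4 = 25.
Check C: distance² to centre = 5 ≤ 25, so it lies inside.
All remaining points lie in this disk, and no smaller disk contains both endpoints, so this is the minimum enclosing circle.
Diameter = 2r = 2√25 = 10.

10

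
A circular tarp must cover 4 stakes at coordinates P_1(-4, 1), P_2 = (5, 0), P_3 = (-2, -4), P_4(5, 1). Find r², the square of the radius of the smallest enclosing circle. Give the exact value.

21.46

By Welzl's lemma the MEC is supported by two points (diametrically opposite) or three points (on a circumcircle).
The minimum enclosing circle is determined by three boundary points: P_1, P_3, P_4.
Their circumcentre is (0.5, -0.1) with r² = 21.46.
The farthest remaining point P_2 is at distance² 20.26 ≤ 21.46.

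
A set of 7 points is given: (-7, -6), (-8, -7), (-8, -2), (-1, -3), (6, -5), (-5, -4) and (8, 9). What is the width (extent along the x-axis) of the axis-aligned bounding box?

max x = 8, min x = -8, so width = 16.

16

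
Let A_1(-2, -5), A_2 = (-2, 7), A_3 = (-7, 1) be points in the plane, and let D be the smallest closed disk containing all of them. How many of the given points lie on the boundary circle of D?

2

Side lengths²: A_1A_2² = 144, A_1A_3² = 61, A_2A_3² = 61.
Since A_1A_2² = 144 ≥ 61 + 61 = 122, the angle opposite A_1A_2 is not acute, so the smallest enclosing circle has A_1A_2 as diameter.
Centre = midpoint of A_1A_2 = (-2, 1), r² = 144/4 = 36.
The points at distance exactly r from the centre are A_1, A_2 — 2 points.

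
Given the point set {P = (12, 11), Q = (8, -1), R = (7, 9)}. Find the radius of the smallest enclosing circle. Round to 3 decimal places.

6.325

Side lengths²: PQ² = 160, PR² = 29, QR² = 101.
Since PQ² = 160 ≥ 101 + 29 = 130, the angle opposite PQ is not acute, so the smallest enclosing circle has PQ as diameter.
Centre = midpoint of PQ = (10, 5), r² = 160/4 = 40.
r = √40 ≈ 6.325.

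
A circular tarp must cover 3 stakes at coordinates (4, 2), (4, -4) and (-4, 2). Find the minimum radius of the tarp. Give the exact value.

Call the three points A, B, C in the order given.
Side lengths²: AB² = 36, AC² = 64, BC² = 100.
Since BC² = 100 ≥ 64 + 36 = 100, the angle opposite BC is not acute, so the smallest enclosing circle has BC as diameter.
Centre = midpoint of BC = (0, -1), r² = 100/4 = 25.
r = √25 = 5.

5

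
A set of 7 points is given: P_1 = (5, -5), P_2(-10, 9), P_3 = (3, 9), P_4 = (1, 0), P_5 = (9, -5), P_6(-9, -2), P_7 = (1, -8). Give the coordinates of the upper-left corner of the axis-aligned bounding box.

(-10, 9)

x-range [-10, 9], y-range [-8, 9].
The upper-left corner is (-10, 9).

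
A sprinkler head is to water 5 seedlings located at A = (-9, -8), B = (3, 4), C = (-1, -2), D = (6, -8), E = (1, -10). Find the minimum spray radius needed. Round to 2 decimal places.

8.75

A smallest enclosing disk is always determined by at most three of the input points on its boundary.
The minimum enclosing circle is determined by three boundary points: A, B, D.
Their circumcentre is (-1.5, -3.5) with r² = 76.5.
The farthest remaining point E is at distance² 48.5 ≤ 76.5.
r = √(76.5) ≈ 8.75.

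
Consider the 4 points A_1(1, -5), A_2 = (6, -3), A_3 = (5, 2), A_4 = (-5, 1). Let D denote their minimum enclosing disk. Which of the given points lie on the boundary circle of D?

The farthest pair is A_2–A_4 with squared distance 137. The circle on this segment as diameter has centre (0.5, -1) and r² = 137/4 = 34.25.
Check A_1: distance² to centre = 16.25 ≤ 34.25, so it lies inside.
All remaining points lie in this disk, and no smaller disk contains both endpoints, so this is the minimum enclosing circle.
The points at distance exactly r from the centre are A_2, A_4 — 2 points.

A_2, A_4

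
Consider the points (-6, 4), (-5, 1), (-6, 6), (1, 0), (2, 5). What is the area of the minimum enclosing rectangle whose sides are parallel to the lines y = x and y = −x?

In coordinates u = x + y, v = x − y the rectangle is axis-aligned; the map (x,y)→(u,v) scales areas by 2.
u-values: -2, -4, 0, 1, 7; range = 7 − (-4) = 11.
v-values: -10, -6, -12, 1, -3; range = 1 − (-12) = 13.
Area = (11 × 13) / 2 = 71.5.

71.5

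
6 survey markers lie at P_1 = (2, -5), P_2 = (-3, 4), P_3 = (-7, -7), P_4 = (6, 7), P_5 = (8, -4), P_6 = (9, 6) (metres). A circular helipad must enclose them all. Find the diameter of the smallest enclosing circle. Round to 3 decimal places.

By Welzl's lemma the MEC is supported by two points (diametrically opposite) or three points (on a circumcircle).
The farthest pair is P_3–P_6 with squared distance 425. The circle on this segment as diameter has centre (1, -0.5) and r² = 425/4 = 106.25.
Check P_1: distance² to centre = 21.25 ≤ 106.25, so it lies inside.
All remaining points lie in this disk, and no smaller disk contains both endpoints, so this is the minimum enclosing circle.
Diameter = 2r = 2√(106.25) ≈ 20.616.

20.616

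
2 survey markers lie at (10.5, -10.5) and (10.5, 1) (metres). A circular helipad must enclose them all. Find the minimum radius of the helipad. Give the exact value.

5.75

The smallest circle enclosing two points has them as diameter endpoints.
Centre = midpoint = (10.5, -4.75); r² = |(10.5, -10.5)−(10.5, 1)|²/4 = 132.25/4 = 33.0625.
r = √(33.0625) = 5.75.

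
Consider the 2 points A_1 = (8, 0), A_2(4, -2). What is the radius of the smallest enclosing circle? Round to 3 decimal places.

2.236

The smallest circle enclosing two points has them as diameter endpoints.
Centre = midpoint = (6, -1); r² = |A_1A_2|²/4 = 20/4 = 5.
r = √5 ≈ 2.236.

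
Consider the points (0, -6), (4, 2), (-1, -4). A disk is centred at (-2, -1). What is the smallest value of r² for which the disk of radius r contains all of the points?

The required radius is the distance from (-2, -1) to the farthest point.
Squared distances: 29, 45, 10.
Maximum is 45, attained at (4, 2).

45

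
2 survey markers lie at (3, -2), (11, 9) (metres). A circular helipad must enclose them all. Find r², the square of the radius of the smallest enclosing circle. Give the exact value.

The smallest circle enclosing two points has them as diameter endpoints.
Centre = midpoint = (7, 3.5); r² = |(3, -2)−(11, 9)|²/4 = 185/4 = 46.25.

46.25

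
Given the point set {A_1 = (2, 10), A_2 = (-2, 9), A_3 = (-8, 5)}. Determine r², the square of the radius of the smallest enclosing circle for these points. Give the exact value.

31.25

Side lengths²: A_1A_2² = 17, A_1A_3² = 125, A_2A_3² = 52.
Since A_1A_3² = 125 ≥ 52 + 17 = 69, the angle opposite A_1A_3 is not acute, so the smallest enclosing circle has A_1A_3 as diameter.
Centre = midpoint of A_1A_3 = (-3, 7.5), r² = 125/4 = 31.25.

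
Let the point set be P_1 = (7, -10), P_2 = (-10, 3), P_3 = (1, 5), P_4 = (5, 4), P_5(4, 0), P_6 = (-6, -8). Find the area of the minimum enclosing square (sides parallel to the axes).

The bounding box has width 17 and height 15.
An axis-aligned square enclosing the set must have side ≥ max(width, height).
So the minimum side is max(17, 15) = 17.
Area = 17² = 289.

289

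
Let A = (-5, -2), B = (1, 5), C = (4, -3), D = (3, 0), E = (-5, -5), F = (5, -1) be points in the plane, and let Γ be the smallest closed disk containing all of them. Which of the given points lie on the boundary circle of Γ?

B, E, F

By Welzl's lemma the MEC is supported by two points (diametrically opposite) or three points (on a circumcircle).
The minimum enclosing circle is determined by three boundary points: B, E, F.
Their circumcentre is (-18/19, -12/19) with r² = 12818/361.
The farthest remaining point C is at distance² 10861/361 ≤ 12818/361.
The points at distance exactly r from the centre are B, E, F — 3 points.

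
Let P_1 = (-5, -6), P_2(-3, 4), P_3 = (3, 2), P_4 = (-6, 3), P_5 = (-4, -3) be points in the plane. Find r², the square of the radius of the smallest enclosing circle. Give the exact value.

33.62

The minimum enclosing circle is determined by three boundary points: P_1, P_3, P_4.
Their circumcentre is (-1.9, -1.1) with r² = 33.62.
The farthest remaining point P_2 is at distance² 27.22 ≤ 33.62.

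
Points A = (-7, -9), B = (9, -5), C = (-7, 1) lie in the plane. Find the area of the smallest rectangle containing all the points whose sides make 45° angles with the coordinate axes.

220

In coordinates u = x + y, v = x − y the rectangle is axis-aligned; the map (x,y)→(u,v) scales areas by 2.
u-values: -16, 4, -6; range = 4 − (-16) = 20.
v-values: 2, 14, -8; range = 14 − (-8) = 22.
Area = (20 × 22) / 2 = 220.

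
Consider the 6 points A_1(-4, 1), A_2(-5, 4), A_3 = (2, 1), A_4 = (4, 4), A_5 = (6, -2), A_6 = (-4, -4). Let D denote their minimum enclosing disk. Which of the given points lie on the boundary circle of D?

A_2, A_5, A_6

The minimum enclosing circle is determined by three boundary points: A_2, A_5, A_6.
Their circumcentre is (23/82, 49/82) with r² = 132665/3362.
The farthest remaining point A_4 is at distance² 85433/3362 ≤ 132665/3362.
The points at distance exactly r from the centre are A_2, A_5, A_6 — 3 points.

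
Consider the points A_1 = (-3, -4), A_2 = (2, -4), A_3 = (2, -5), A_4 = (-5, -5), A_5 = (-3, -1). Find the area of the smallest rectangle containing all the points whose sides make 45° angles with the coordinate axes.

36

In coordinates u = x + y, v = x − y the rectangle is axis-aligned; the map (x,y)→(u,v) scales areas by 2.
u-values: -7, -2, -3, -10, -4; range = -2 − (-10) = 8.
v-values: 1, 6, 7, 0, -2; range = 7 − (-2) = 9.
Area = (8 × 9) / 2 = 36.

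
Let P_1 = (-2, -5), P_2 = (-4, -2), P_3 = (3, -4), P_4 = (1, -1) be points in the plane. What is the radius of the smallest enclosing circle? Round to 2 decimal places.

A smallest enclosing disk is always determined by at most three of the input points on its boundary.
The farthest pair is P_2–P_3 with squared distance 53. The circle on this segment as diameter has centre (-0.5, -3) and r² = 53/4 = 13.25.
Check P_1: distance² to centre = 6.25 ≤ 13.25, so it lies inside.
All remaining points lie in this disk, and no smaller disk contains both endpoints, so this is the minimum enclosing circle.
r = √(13.25) ≈ 3.64.

3.64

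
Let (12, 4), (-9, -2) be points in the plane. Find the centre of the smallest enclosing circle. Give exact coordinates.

(1.5, 1)

The smallest circle enclosing two points has them as diameter endpoints.
Centre = midpoint = (1.5, 1); r² = |(12, 4)−(-9, -2)|²/4 = 477/4 = 119.25.
Centre = (1.5, 1).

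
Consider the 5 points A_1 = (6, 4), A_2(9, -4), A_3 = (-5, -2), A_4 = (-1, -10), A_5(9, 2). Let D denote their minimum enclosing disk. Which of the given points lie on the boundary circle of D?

The minimum enclosing circle of a finite set is fixed by two of the points (as a diameter) or three (as a circumcircle).
The minimum enclosing circle is determined by three boundary points: A_3, A_4, A_5.
Their circumcentre is (2.875, -3.0625) with r² = 63.14453125.
The farthest remaining point A_1 is at distance² 59.64453125 ≤ 63.14453125.
The points at distance exactly r from the centre are A_3, A_4, A_5 — 3 points.

A_3, A_4, A_5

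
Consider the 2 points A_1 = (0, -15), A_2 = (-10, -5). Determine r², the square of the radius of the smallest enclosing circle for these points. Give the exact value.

The smallest circle enclosing two points has them as diameter endpoints.
Centre = midpoint = (-5, -10); r² = |A_1A_2|²/4 = 200/4 = 50.

50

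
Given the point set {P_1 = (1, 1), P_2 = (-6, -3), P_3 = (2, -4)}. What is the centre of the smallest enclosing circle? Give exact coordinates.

Side lengths²: P_1P_2² = 65, P_1P_3² = 26, P_2P_3² = 65.
Since P_2P_3² = 65 < 65 + 26 = 91, the triangle is acute, so the smallest enclosing circle is the circumcircle.
Circumcentre = (-11/6, -13/6), r² = 325/18.
Centre = (-11/6, -13/6).

(-11/6, -13/6)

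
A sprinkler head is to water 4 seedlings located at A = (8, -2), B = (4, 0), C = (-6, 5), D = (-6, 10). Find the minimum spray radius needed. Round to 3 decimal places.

By Welzl's lemma the MEC is supported by two points (diametrically opposite) or three points (on a circumcircle).
The farthest pair is A–D with squared distance 340. The circle on this segment as diameter has centre (1, 4) and r² = 340/4 = 85.
Check B: distance² to centre = 25 ≤ 85, so it lies inside.
All remaining points lie in this disk, and no smaller disk contains both endpoints, so this is the minimum enclosing circle.
r = √85 ≈ 9.220.

9.220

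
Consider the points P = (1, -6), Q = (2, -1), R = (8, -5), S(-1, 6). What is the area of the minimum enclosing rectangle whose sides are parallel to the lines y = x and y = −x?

100

In coordinates u = x + y, v = x − y the rectangle is axis-aligned; the map (x,y)→(u,v) scales areas by 2.
u-values: -5, 1, 3, 5; range = 5 − (-5) = 10.
v-values: 7, 3, 13, -7; range = 13 − (-7) = 20.
Area = (10 × 20) / 2 = 100.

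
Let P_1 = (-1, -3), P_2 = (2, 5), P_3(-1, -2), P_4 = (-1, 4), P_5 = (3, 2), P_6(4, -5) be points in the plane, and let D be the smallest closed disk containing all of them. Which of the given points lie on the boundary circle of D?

A smallest enclosing disk is always determined by at most three of the input points on its boundary.
The minimum enclosing circle is determined by three boundary points: P_2, P_4, P_6.
Their circumcentre is (2.0625, -0.1875) with r² = 26.9140625.
The farthest remaining point P_1 is at distance² 17.2890625 ≤ 26.9140625.
The points at distance exactly r from the centre are P_2, P_4, P_6 — 3 points.

P_2, P_4, P_6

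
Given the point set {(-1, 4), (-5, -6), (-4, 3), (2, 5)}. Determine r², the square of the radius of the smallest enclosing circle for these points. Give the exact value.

42.5

The farthest pair is (-5, -6)–(2, 5) with squared distance 170. The circle on this segment as diameter has centre (-1.5, -0.5) and r² = 170/4 = 42.5.
Check (-1, 4): distance² to centre = 20.5 ≤ 42.5, so it lies inside.
All remaining points lie in this disk, and no smaller disk contains both endpoints, so this is the minimum enclosing circle.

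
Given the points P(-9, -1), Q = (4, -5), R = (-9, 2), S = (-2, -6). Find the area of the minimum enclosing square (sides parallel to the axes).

169

The bounding box has width 13 and height 8.
An axis-aligned square enclosing the set must have side ≥ max(width, height).
So the minimum side is max(13, 8) = 13.
Area = 13² = 169.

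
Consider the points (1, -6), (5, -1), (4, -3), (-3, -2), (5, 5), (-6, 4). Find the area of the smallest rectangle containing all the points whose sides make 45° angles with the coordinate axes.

In coordinates u = x + y, v = x − y the rectangle is axis-aligned; the map (x,y)→(u,v) scales areas by 2.
u-values: -5, 4, 1, -5, 10, -2; range = 10 − (-5) = 15.
v-values: 7, 6, 7, -1, 0, -10; range = 7 − (-10) = 17.
Area = (15 × 17) / 2 = 127.5.

127.5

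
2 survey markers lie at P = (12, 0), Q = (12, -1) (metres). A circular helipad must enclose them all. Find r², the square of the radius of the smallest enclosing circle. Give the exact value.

0.25

The smallest circle enclosing two points has them as diameter endpoints.
Centre = midpoint = (12, -0.5); r² = |PQ|²/4 = 1/4 = 0.25.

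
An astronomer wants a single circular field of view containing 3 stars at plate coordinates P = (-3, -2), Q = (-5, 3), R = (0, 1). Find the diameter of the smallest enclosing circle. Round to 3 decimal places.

Side lengths²: PQ² = 29, PR² = 18, QR² = 29.
Since QR² = 29 < 29 + 18 = 47, the triangle is acute, so the smallest enclosing circle is the circumcircle.
Circumcentre = (-41/14, 13/14), r² = 841/98.
Diameter = 2r = 2√(841/98) ≈ 5.859.

5.859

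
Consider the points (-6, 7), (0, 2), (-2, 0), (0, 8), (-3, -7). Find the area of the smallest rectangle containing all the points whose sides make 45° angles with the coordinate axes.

In coordinates u = x + y, v = x − y the rectangle is axis-aligned; the map (x,y)→(u,v) scales areas by 2.
u-values: 1, 2, -2, 8, -10; range = 8 − (-10) = 18.
v-values: -13, -2, -2, -8, 4; range = 4 − (-13) = 17.
Area = (18 × 17) / 2 = 153.

153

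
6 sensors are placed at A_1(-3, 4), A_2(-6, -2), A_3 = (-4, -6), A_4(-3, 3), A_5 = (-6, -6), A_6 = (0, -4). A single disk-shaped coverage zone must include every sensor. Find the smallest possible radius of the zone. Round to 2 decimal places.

5.22

By Welzl's lemma the MEC is supported by two points (diametrically opposite) or three points (on a circumcircle).
The minimum enclosing circle is determined by three boundary points: A_1, A_5, A_6.
Their circumcentre is (-233/54, -19/18) with r² = 39785/1458.
The farthest remaining point A_3 is at distance² 35789/1458 ≤ 39785/1458.
r = √(39785/1458) ≈ 5.22.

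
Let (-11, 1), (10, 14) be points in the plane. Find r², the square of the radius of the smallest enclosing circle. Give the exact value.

The smallest circle enclosing two points has them as diameter endpoints.
Centre = midpoint = (-0.5, 7.5); r² = |(-11, 1)−(10, 14)|²/4 = 610/4 = 152.5.

152.5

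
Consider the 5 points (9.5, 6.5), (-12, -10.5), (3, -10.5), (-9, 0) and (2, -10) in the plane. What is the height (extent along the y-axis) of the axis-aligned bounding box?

17

max y = 6.5, min y = -10.5, so height = 17.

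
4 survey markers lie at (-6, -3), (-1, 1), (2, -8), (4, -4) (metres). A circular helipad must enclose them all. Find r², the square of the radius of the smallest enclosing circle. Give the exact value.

44945/1764

A smallest enclosing disk is always determined by at most three of the input points on its boundary.
The minimum enclosing circle is determined by three boundary points: (-6, -3), (2, -8), (4, -4).
Their circumcentre is (-22/21, -167/42) with r² = 44945/1764.
The farthest remaining point (-1, 1) is at distance² 43685/1764 ≤ 44945/1764.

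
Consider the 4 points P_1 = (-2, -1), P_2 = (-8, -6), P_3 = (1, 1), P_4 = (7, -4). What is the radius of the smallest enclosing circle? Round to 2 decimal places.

The minimum enclosing circle of a finite set is fixed by two of the points (as a diameter) or three (as a circumcircle).
The farthest pair is P_2–P_4 with squared distance 229. The circle on this segment as diameter has centre (-0.5, -5) and r² = 229/4 = 57.25.
Check P_1: distance² to centre = 18.25 ≤ 57.25, so it lies inside.
All remaining points lie in this disk, and no smaller disk contains both endpoints, so this is the minimum enclosing circle.
r = √(57.25) ≈ 7.57.

7.57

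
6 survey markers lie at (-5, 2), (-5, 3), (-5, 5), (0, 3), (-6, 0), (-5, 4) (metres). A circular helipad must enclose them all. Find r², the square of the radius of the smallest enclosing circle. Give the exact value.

A smallest enclosing disk is always determined by at most three of the input points on its boundary.
The minimum enclosing circle is determined by three boundary points: (-5, 5), (0, 3), (-6, 0).
Their circumcentre is (-59/18, 37/18) with r² = 1885/162.
The farthest remaining point (-5, 4) is at distance² 1093/162 ≤ 1885/162.

1885/162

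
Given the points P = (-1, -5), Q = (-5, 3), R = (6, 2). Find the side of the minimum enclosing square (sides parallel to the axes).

The bounding box has width 11 and height 8.
An axis-aligned square enclosing the set must have side ≥ max(width, height).
So the minimum side is max(11, 8) = 11.

11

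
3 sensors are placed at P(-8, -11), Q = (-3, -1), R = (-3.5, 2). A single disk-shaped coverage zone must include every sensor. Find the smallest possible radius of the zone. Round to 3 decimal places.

6.878

Side lengths²: PQ² = 125, PR² = 189.25, QR² = 9.25.
Since PR² = 189.25 ≥ 125 + 9.25 = 134.25, the angle opposite PR is not acute, so the smallest enclosing circle has PR as diameter.
Centre = midpoint of PR = (-5.75, -4.5), r² = 189.25/4 = 47.3125.
r = √(47.3125) ≈ 6.878.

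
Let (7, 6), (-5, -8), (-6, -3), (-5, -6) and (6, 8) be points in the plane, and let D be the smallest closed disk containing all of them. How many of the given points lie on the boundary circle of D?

The minimum enclosing circle of a finite set is fixed by two of the points (as a diameter) or three (as a circumcircle).
The farthest pair is (-5, -8)–(6, 8) with squared distance 377. The circle on this segment as diameter has centre (0.5, 0) and r² = 377/4 = 94.25.
Check (7, 6): distance² to centre = 78.25 ≤ 94.25, so it lies inside.
All remaining points lie in this disk, and no smaller disk contains both endpoints, so this is the minimum enclosing circle.
The points at distance exactly r from the centre are (-5, -8), (6, 8) — 2 points.

2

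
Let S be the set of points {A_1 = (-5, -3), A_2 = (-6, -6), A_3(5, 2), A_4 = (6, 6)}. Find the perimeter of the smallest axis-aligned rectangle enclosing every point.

Width = max x − min x = 6 − (-6) = 12.
Height = max y − min y = 6 − (-6) = 12.
Perimeter = 2(12 + 12) = 48.

48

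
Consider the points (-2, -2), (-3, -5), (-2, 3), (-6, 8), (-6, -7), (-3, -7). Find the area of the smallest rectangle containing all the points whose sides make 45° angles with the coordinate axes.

135

In coordinates u = x + y, v = x − y the rectangle is axis-aligned; the map (x,y)→(u,v) scales areas by 2.
u-values: -4, -8, 1, 2, -13, -10; range = 2 − (-13) = 15.
v-values: 0, 2, -5, -14, 1, 4; range = 4 − (-14) = 18.
Area = (15 × 18) / 2 = 135.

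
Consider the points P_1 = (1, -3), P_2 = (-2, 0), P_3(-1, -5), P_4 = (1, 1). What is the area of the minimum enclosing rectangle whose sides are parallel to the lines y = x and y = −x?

In coordinates u = x + y, v = x − y the rectangle is axis-aligned; the map (x,y)→(u,v) scales areas by 2.
u-values: -2, -2, -6, 2; range = 2 − (-6) = 8.
v-values: 4, -2, 4, 0; range = 4 − (-2) = 6.
Area = (8 × 6) / 2 = 24.

24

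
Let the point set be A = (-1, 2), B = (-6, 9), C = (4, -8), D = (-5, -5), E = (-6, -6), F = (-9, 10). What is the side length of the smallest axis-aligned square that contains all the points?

The bounding box has width 13 and height 18.
An axis-aligned square enclosing the set must have side ≥ max(width, height).
So the minimum side is max(13, 18) = 18.

18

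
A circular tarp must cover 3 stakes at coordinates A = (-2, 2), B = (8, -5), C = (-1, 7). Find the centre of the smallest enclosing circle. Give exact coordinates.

Side lengths²: AB² = 149, AC² = 26, BC² = 225.
Since BC² = 225 ≥ 149 + 26 = 175, the angle opposite BC is not acute, so the smallest enclosing circle has BC as diameter.
Centre = midpoint of BC = (3.5, 1), r² = 225/4 = 56.25.
Centre = (3.5, 1).

(3.5, 1)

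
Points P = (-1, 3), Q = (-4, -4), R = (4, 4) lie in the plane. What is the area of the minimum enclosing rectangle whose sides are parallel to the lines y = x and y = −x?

In coordinates u = x + y, v = x − y the rectangle is axis-aligned; the map (x,y)→(u,v) scales areas by 2.
u-values: 2, -8, 8; range = 8 − (-8) = 16.
v-values: -4, 0, 0; range = 0 − (-4) = 4.
Area = (16 × 4) / 2 = 32.

32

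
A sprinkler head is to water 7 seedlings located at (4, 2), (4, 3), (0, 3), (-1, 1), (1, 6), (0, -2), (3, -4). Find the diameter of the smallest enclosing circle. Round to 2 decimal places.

10.20

The minimum enclosing circle of a finite set is fixed by two of the points (as a diameter) or three (as a circumcircle).
The farthest pair is (1, 6)–(3, -4) with squared distance 104. The circle on this segment as diameter has centre (2, 1) and r² = 104/4 = 26.
Check (4, 2): distance² to centre = 5 ≤ 26, so it lies inside.
All remaining points lie in this disk, and no smaller disk contains both endpoints, so this is the minimum enclosing circle.
Diameter = 2r = 2√26 ≈ 10.20.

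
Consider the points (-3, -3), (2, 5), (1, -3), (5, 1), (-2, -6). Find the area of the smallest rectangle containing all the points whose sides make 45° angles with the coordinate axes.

In coordinates u = x + y, v = x − y the rectangle is axis-aligned; the map (x,y)→(u,v) scales areas by 2.
u-values: -6, 7, -2, 6, -8; range = 7 − (-8) = 15.
v-values: 0, -3, 4, 4, 4; range = 4 − (-3) = 7.
Area = (15 × 7) / 2 = 52.5.

52.5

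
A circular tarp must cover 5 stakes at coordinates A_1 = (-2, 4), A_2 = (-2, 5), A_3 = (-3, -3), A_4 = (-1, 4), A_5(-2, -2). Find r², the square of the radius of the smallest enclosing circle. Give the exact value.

The minimum enclosing circle of a finite set is fixed by two of the points (as a diameter) or three (as a circumcircle).
The farthest pair is A_2–A_3 with squared distance 65. The circle on this segment as diameter has centre (-2.5, 1) and r² = 65/4 = 16.25.
Check A_1: distance² to centre = 9.25 ≤ 16.25, so it lies inside.
All remaining points lie in this disk, and no smaller disk contains both endpoints, so this is the minimum enclosing circle.

16.25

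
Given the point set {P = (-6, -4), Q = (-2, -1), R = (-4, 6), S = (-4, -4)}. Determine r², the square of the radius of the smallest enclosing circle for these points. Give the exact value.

The farthest pair is P–R with squared distance 104. The circle on this segment as diameter has centre (-5, 1) and r² = 104/4 = 26.
Check Q: distance² to centre = 13 ≤ 26, so it lies inside.
All remaining points lie in this disk, and no smaller disk contains both endpoints, so this is the minimum enclosing circle.

26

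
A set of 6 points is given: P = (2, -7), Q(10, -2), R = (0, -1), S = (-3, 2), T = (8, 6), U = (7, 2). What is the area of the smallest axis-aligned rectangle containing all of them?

x ranges over [-3, 10], width 13.
y ranges over [-7, 6], height 13.
Area = 13 × 13 = 169.

169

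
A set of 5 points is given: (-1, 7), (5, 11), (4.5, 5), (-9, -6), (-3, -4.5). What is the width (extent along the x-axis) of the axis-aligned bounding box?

max x = 5, min x = -9, so width = 14.

14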